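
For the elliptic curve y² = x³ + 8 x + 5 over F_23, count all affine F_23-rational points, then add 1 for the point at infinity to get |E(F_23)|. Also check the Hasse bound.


Affine points = {(2, 11), (2, 12), (4, 3), (4, 20), (5, 3), (5, 20), (6, 4), (6, 19), (7, 6), (7, 17), (8, 11), (8, 12), (9, 1), (9, 22), (10, 2), (10, 21), (12, 9), (12, 14), (13, 11), (13, 12), (14, 3), (14, 20), (15, 2), (15, 21), (18, 1), (18, 22), (19, 1), (19, 22), (20, 0), (21, 2), (21, 21)}; affine count = 31; |E(F_23)| = 32.

Discriminant check: Δ ∝ 4a³ + 27b² = 4·8³ + 27·5² = 4·512 + 27·25 ≡ 9 (mod 23). Nonzero ⇒ E is nonsingular.
For each x ∈ F_23, compute rhs = x³ + 8·x + 5 mod 23, then count y ∈ F_23 with y² ≡ rhs.
  x = 0: rhs = 5, matching y values: none (0 points).
  x = 1: rhs = 14, matching y values: none (0 points).
  x = 2: rhs = 6, matching y values: 11, 12 (2 points).
  x = 3: rhs = 10, matching y values: none (0 points).
  x = 4: rhs = 9, matching y values: 3, 20 (2 points).
  x = 5: rhs = 9, matching y values: 3, 20 (2 points).
  x = 6: rhs = 16, matching y values: 4, 19 (2 points).
  x = 7: rhs = 13, matching y values: 6, 17 (2 points).
  x = 8: rhs = 6, matching y values: 11, 12 (2 points).
  x = 9: rhs = 1, matching y values: 1, 22 (2 points).
  x = 10: rhs = 4, matching y values: 2, 21 (2 points).
  x = 11: rhs = 21, matching y values: none (0 points).
  x = 12: rhs = 12, matching y values: 9, 14 (2 points).
  x = 13: rhs = 6, matching y values: 11, 12 (2 points).
  x = 14: rhs = 9, matching y values: 3, 20 (2 points).
  x = 15: rhs = 4, matching y values: 2, 21 (2 points).
  x = 16: rhs = 20, matching y values: none (0 points).
  x = 17: rhs = 17, matching y values: none (0 points).
  x = 18: rhs = 1, matching y values: 1, 22 (2 points).
  x = 19: rhs = 1, matching y values: 1, 22 (2 points).
  x = 20: rhs = 0, matching y values: 0 (1 points).
  x = 21: rhs = 4, matching y values: 2, 21 (2 points).
  x = 22: rhs = 19, matching y values: none (0 points).
Total affine count: 31.
Full point count |E(F_23)| = 31 + 1 = 32.
Hasse bound: |32 − (23+1)| = |8| = 8 ≤ 2√23 ≈ 9.5917 ✓.


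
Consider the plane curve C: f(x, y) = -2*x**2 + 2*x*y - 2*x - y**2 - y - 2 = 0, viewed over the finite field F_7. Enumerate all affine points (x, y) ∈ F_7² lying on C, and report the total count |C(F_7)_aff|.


Affine F_7-points: {(0, 3), (2, 0), (2, 3), (4, 0), (5, 4), (5, 5), (6, 5), (6, 6)}; count = 8.

For each of the 49 pairs (x, y) ∈ F_7², evaluate f(x, y) mod 7. Record the zeros.
  x = 0: [0↦5, 1↦3, 2↦6, 3↦0, 4↦6, 5↦3, 6↦5]  zeros at y ∈ {3}
  x = 1: [0↦1, 1↦1, 2↦6, 3↦2, 4↦3, 5↦2, 6↦6]  zeros at y ∈ ∅
  x = 2: [0↦0, 1↦2, 2↦2, 3↦0, 4↦3, 5↦4, 6↦3]  zeros at y ∈ {0, 3}
  x = 3: [0↦2, 1↦6, 2↦1, 3↦1, 4↦6, 5↦2, 6↦3]  zeros at y ∈ ∅
  x = 4: [0↦0, 1↦6, 2↦3, 3↦5, 4↦5, 5↦3, 6↦6]  zeros at y ∈ {0}
  x = 5: [0↦1, 1↦2, 2↦1, 3↦5, 4↦0, 5↦0, 6↦5]  zeros at y ∈ {4, 5}
  x = 6: [0↦5, 1↦1, 2↦2, 3↦1, 4↦5, 5↦0, 6↦0]  zeros at y ∈ {5, 6}
Collecting zeros: affine points = {(0, 3), (2, 0), (2, 3), (4, 0), (5, 4), (5, 5), (6, 5), (6, 6)}.
Total count |C(F_7)_aff| = 8.


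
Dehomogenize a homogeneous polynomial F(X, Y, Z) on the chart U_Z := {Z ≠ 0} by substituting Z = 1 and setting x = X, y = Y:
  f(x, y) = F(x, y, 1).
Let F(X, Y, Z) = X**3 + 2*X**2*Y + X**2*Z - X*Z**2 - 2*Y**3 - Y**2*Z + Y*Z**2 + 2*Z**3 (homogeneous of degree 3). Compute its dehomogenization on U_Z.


f(x, y) = x**3 + 2*x**2*y + x**2 - x - 2*y**3 - y**2 + y + 2

On U_Z we set Z = 1. Each monomial c·X^i·Y^j·Z^k in F becomes c·x^i·y^j·1^k = c·x^i·y^j.
Substituting Z = 1: F(X, Y, 1) = x**3 + 2*x**2*y + x**2 - x - 2*y**3 - y**2 + y + 2.
Note: deg(f) ≤ deg(F) = 3; strict inequality happens when F is divisible by Z (lost terms).


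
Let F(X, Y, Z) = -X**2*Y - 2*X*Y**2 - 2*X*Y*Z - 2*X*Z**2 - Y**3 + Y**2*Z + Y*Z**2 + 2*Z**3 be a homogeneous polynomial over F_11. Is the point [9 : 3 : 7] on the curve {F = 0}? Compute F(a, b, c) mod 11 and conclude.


F(9,3,7) ≡ 7 (mod 11); P is NOT on the curve.

Evaluate F(9, 3, 7) term-by-term (mod 11).
  -X**2*Y ↦ -1·81·3·1 = -243
  -2*X*Y**2 ↦ -2·9·9·1 = -162
  -2*X*Y*Z ↦ -2·9·3·7 = -378
  -2*X*Z**2 ↦ -2·9·1·49 = -882
  -Y**3 ↦ -1·1·27·1 = -27
  Y**2*Z ↦ 1·1·9·7 = 63
  Y*Z**2 ↦ 1·1·3·49 = 147
  2*Z**3 ↦ 2·1·1·343 = 686
Sum: F(9, 3, 7) = (-243) + (-162) + (-378) + (-882) + (-27) + (63) + (147) + (686) = -796.
Reducing mod 11: -796 ≡ 7 (mod 11).
Since F(a, b, c) ≡ 7 ≠ 0 (mod 11), P does NOT lie on the curve.


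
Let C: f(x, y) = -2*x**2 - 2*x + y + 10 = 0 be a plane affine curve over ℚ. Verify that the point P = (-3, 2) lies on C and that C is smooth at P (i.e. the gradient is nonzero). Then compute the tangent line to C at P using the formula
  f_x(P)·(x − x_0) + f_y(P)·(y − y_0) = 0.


Tangent line at P: 10*x + y + 28 = 0.

Step 1: f(-3, 2) = 0, so P lies on C.
Step 2: partial derivatives
  f_x(x, y) = -4*x - 2, f_y(x, y) = 1.
  f_x(P) = 10, f_y(P) = 1 (gradient nonzero, so P is smooth).
Step 3: tangent line at P: 10·(x − -3) + 1·(y − 2) = 0.
Expanding: 10*x + y + 28 = 0.


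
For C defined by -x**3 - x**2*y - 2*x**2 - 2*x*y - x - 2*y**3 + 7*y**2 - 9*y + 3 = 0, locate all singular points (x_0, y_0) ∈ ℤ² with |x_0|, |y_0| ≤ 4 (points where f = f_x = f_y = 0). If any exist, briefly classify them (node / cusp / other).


Singular points: {(-1, 1)}; classification: cusp.

Compute partial derivatives:
  f_x = -3*x**2 - 2*x*y - 4*x - 2*y - 1.
  f_y = -x**2 - 2*x - 6*y**2 + 14*y - 9.
Scan x_0 ∈ {−4, ..., 4}. For each x_0, f_y(x_0, y) is a polynomial in y; find its integer roots y ∈ {−4, ..., 4}, then test f_x and f at those candidates.
  x = -4: f_y(-4, y) = -6*y**2 + 14*y - 17; no integer root y with |y| ≤ 4.
  x = -3: f_y(-3, y) = -6*y**2 + 14*y - 12; no integer root y with |y| ≤ 4.
  x = -2: f_y(-2, y) = -6*y**2 + 14*y - 9; no integer root y with |y| ≤ 4.
  x = -1: f_y(-1, y) = -6*y**2 + 14*y - 8; vanishes at y ∈ {1}. (-1, 1): f_x = 0, f = 0 — SINGULAR.
  x = 0: f_y(0, y) = -6*y**2 + 14*y - 9; no integer root y with |y| ≤ 4.
  x = 1: f_y(1, y) = -6*y**2 + 14*y - 12; no integer root y with |y| ≤ 4.
  x = 2: f_y(2, y) = -6*y**2 + 14*y - 17; no integer root y with |y| ≤ 4.
  x = 3: f_y(3, y) = -6*y**2 + 14*y - 24; no integer root y with |y| ≤ 4.
  x = 4: f_y(4, y) = -6*y**2 + 14*y - 33; no integer root y with |y| ≤ 4.
Only singular point on the grid: (-1, 1).
Classify: substitute x = -1 + u, y = 1 + v and expand: f = -u**3 - u**2*v - 2*v**3 + v**2.
No constant or linear terms (consistent with a singular point). Quadratic part: v**2. Cubic part: -u**3 - u**2*v - 2*v**3.
The quadratic part v**2 is a perfect square, so there is a single (double) tangent line v = 0, i.e. y = 1. Restricting the cubic part to that line (v = 0) leaves -u**3 ≠ 0, so f is not divisible by v and the branch is v² ≈ u**3 to lowest order — this is a cusp.
Classification: cusp.


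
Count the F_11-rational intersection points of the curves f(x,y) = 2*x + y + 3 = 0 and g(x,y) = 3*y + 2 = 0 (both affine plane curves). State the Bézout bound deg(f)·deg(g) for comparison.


Common zeros: {(8, 3)}; count = 1; Bézout bound = 1.

deg(f) = 1, deg(g) = 1, so Bézout bound = 1.
Scan x ∈ F_11. For each x, list the y ∈ F_11 with f(x, y) ≡ 0 and those with g(x, y) ≡ 0 (mod 11); the common zeros in that column are the intersection.
  x = 0: f ≡ 0 at y ∈ {8}; g ≡ 0 at y ∈ {3}; common: ∅.
  x = 1: f ≡ 0 at y ∈ {6}; g ≡ 0 at y ∈ {3}; common: ∅.
  x = 2: f ≡ 0 at y ∈ {4}; g ≡ 0 at y ∈ {3}; common: ∅.
  x = 3: f ≡ 0 at y ∈ {2}; g ≡ 0 at y ∈ {3}; common: ∅.
  x = 4: f ≡ 0 at y ∈ {0}; g ≡ 0 at y ∈ {3}; common: ∅.
  x = 5: f ≡ 0 at y ∈ {9}; g ≡ 0 at y ∈ {3}; common: ∅.
  x = 6: f ≡ 0 at y ∈ {7}; g ≡ 0 at y ∈ {3}; common: ∅.
  x = 7: f ≡ 0 at y ∈ {5}; g ≡ 0 at y ∈ {3}; common: ∅.
  x = 8: f ≡ 0 at y ∈ {3}; g ≡ 0 at y ∈ {3}; common: {3}.
  x = 9: f ≡ 0 at y ∈ {1}; g ≡ 0 at y ∈ {3}; common: ∅.
  x = 10: f ≡ 0 at y ∈ {10}; g ≡ 0 at y ∈ {3}; common: ∅.
Collecting: common zeros = {(8, 3)}, so the count is 1.
Comparison with the Bézout bound: 1 ≤ 1 = deg(f)·deg(g), as expected for curves with no common component (the bound is attained).


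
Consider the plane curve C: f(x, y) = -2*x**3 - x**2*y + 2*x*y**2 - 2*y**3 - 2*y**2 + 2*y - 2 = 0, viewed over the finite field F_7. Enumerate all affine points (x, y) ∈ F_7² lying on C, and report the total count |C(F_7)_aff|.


Affine F_7-points: {(0, 4), (3, 0), (3, 2), (4, 1), (5, 0), (6, 0)}; count = 6.

For each of the 49 pairs (x, y) ∈ F_7², evaluate f(x, y) mod 7. Record the zeros.
  x = 0: [0↦5, 1↦3, 2↦6, 3↦2, 4↦0, 5↦2, 6↦3]  zeros at y ∈ {4}
  x = 1: [0↦3, 1↦2, 2↦3, 3↦1, 4↦5, 5↦3, 6↦4]  zeros at y ∈ ∅
  x = 2: [0↦3, 1↦1, 2↦5, 3↦3, 4↦4, 5↦3, 6↦2]  zeros at y ∈ ∅
  x = 3: [0↦0, 1↦2, 2↦0, 3↦3, 4↦6, 5↦4, 6↦6]  zeros at y ∈ {0, 2}
  x = 4: [0↦3, 1↦0, 2↦4, 3↦3, 4↦6, 5↦1, 6↦4]  zeros at y ∈ {1}
  x = 5: [0↦0, 1↦4, 2↦5, 3↦5, 4↦6, 5↦3, 6↦5]  zeros at y ∈ {0}
  x = 6: [0↦0, 1↦2, 2↦5, 3↦4, 4↦1, 5↦5, 6↦4]  zeros at y ∈ {0}
Collecting zeros: affine points = {(0, 4), (3, 0), (3, 2), (4, 1), (5, 0), (6, 0)}.
Total count |C(F_7)_aff| = 6.


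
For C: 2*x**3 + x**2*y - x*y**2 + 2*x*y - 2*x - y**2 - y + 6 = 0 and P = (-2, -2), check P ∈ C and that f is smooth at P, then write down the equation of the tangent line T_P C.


Tangent line at P: 22*x - 5*y + 34 = 0.

Step 1: f(-2, -2) = 0, so P lies on C.
Step 2: partial derivatives
  f_x(x, y) = 6*x**2 + 2*x*y - y**2 + 2*y - 2, f_y(x, y) = x**2 - 2*x*y + 2*x - 2*y - 1.
  f_x(P) = 22, f_y(P) = -5 (gradient nonzero, so P is smooth).
Step 3: tangent line at P: 22·(x − -2) + -5·(y − -2) = 0.
Expanding: 22*x - 5*y + 34 = 0.


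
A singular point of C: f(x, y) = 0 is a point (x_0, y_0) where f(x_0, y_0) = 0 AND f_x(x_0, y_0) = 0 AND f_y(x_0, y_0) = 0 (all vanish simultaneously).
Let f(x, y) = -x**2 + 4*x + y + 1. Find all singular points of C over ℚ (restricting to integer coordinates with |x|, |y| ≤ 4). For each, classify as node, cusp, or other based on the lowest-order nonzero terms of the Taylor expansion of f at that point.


No singular points in the scanned grid; C is smooth there.

Compute partial derivatives:
  f_x = 4 - 2*x.
  f_y = 1.
f_y = 1 is a nonzero constant, so f_y never vanishes: no point (x, y) can satisfy f = f_x = f_y = 0. In particular no (x, y) ∈ {−4, ..., 4}² is singular; the curve is smooth.


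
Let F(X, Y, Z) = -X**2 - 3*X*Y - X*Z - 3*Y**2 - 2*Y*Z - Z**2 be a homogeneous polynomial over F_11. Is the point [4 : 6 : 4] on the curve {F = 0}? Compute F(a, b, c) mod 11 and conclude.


F(4,6,4) ≡ 10 (mod 11); P is NOT on the curve.

Evaluate F(4, 6, 4) term-by-term (mod 11).
  -X**2 ↦ -1·16·1·1 = -16
  -3*X*Y ↦ -3·4·6·1 = -72
  -X*Z ↦ -1·4·1·4 = -16
  -3*Y**2 ↦ -3·1·36·1 = -108
  -2*Y*Z ↦ -2·1·6·4 = -48
  -Z**2 ↦ -1·1·1·16 = -16
Sum: F(4, 6, 4) = (-16) + (-72) + (-16) + (-108) + (-48) + (-16) = -276.
Reducing mod 11: -276 ≡ 10 (mod 11).
Since F(a, b, c) ≡ 10 ≠ 0 (mod 11), P does NOT lie on the curve.


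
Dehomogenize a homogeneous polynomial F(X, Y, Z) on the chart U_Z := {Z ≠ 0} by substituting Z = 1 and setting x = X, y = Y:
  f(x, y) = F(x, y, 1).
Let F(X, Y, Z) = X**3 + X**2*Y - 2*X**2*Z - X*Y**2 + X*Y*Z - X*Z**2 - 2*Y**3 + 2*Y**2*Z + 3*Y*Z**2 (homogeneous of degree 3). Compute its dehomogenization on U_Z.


f(x, y) = x**3 + x**2*y - 2*x**2 - x*y**2 + x*y - x - 2*y**3 + 2*y**2 + 3*y

On U_Z we set Z = 1. Each monomial c·X^i·Y^j·Z^k in F becomes c·x^i·y^j·1^k = c·x^i·y^j.
Substituting Z = 1: F(X, Y, 1) = x**3 + x**2*y - 2*x**2 - x*y**2 + x*y - x - 2*y**3 + 2*y**2 + 3*y.
Note: deg(f) ≤ deg(F) = 3; strict inequality happens when F is divisible by Z (lost terms).


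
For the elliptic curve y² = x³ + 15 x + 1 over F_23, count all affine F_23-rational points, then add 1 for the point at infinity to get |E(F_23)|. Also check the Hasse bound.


Affine points = {(0, 1), (0, 22), (2, 4), (2, 19), (3, 2), (3, 21), (6, 10), (6, 13), (7, 9), (7, 14), (8, 9), (8, 14), (10, 1), (10, 22), (11, 5), (11, 18), (12, 0), (13, 1), (13, 22), (15, 6), (15, 17), (16, 6), (16, 17), (18, 10), (18, 13), (21, 3), (21, 20), (22, 10), (22, 13)}; affine count = 29; |E(F_23)| = 30.

Discriminant check: Δ ∝ 4a³ + 27b² = 4·15³ + 27·1² = 4·3375 + 27·1 ≡ 3 (mod 23). Nonzero ⇒ E is nonsingular.
For each x ∈ F_23, compute rhs = x³ + 15·x + 1 mod 23, then count y ∈ F_23 with y² ≡ rhs.
  x = 0: rhs = 1, matching y values: 1, 22 (2 points).
  x = 1: rhs = 17, matching y values: none (0 points).
  x = 2: rhs = 16, matching y values: 4, 19 (2 points).
  x = 3: rhs = 4, matching y values: 2, 21 (2 points).
  x = 4: rhs = 10, matching y values: none (0 points).
  x = 5: rhs = 17, matching y values: none (0 points).
  x = 6: rhs = 8, matching y values: 10, 13 (2 points).
  x = 7: rhs = 12, matching y values: 9, 14 (2 points).
  x = 8: rhs = 12, matching y values: 9, 14 (2 points).
  x = 9: rhs = 14, matching y values: none (0 points).
  x = 10: rhs = 1, matching y values: 1, 22 (2 points).
  x = 11: rhs = 2, matching y values: 5, 18 (2 points).
  x = 12: rhs = 0, matching y values: 0 (1 points).
  x = 13: rhs = 1, matching y values: 1, 22 (2 points).
  x = 14: rhs = 11, matching y values: none (0 points).
  x = 15: rhs = 13, matching y values: 6, 17 (2 points).
  x = 16: rhs = 13, matching y values: 6, 17 (2 points).
  x = 17: rhs = 17, matching y values: none (0 points).
  x = 18: rhs = 8, matching y values: 10, 13 (2 points).
  x = 19: rhs = 15, matching y values: none (0 points).
  x = 20: rhs = 21, matching y values: none (0 points).
  x = 21: rhs = 9, matching y values: 3, 20 (2 points).
  x = 22: rhs = 8, matching y values: 10, 13 (2 points).
Total affine count: 29.
Full point count |E(F_23)| = 29 + 1 = 30.
Hasse bound: |30 − (23+1)| = |6| = 6 ≤ 2√23 ≈ 9.5917 ✓.


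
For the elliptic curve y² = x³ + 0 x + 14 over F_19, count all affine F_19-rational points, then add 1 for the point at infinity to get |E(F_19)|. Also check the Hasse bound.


Affine points = {(5, 5), (5, 14), (10, 8), (10, 11), (13, 8), (13, 11), (15, 8), (15, 11), (16, 5), (16, 14), (17, 5), (17, 14)}; affine count = 12; |E(F_19)| = 13.

Discriminant check: Δ ∝ 4a³ + 27b² = 4·0³ + 27·14² = 4·0 + 27·196 ≡ 10 (mod 19). Nonzero ⇒ E is nonsingular.
For each x ∈ F_19, compute rhs = x³ + 0·x + 14 mod 19, then count y ∈ F_19 with y² ≡ rhs.
  x = 0: rhs = 14, matching y values: none (0 points).
  x = 1: rhs = 15, matching y values: none (0 points).
  x = 2: rhs = 3, matching y values: none (0 points).
  x = 3: rhs = 3, matching y values: none (0 points).
  x = 4: rhs = 2, matching y values: none (0 points).
  x = 5: rhs = 6, matching y values: 5, 14 (2 points).
  x = 6: rhs = 2, matching y values: none (0 points).
  x = 7: rhs = 15, matching y values: none (0 points).
  x = 8: rhs = 13, matching y values: none (0 points).
  x = 9: rhs = 2, matching y values: none (0 points).
  x = 10: rhs = 7, matching y values: 8, 11 (2 points).
  x = 11: rhs = 15, matching y values: none (0 points).
  x = 12: rhs = 13, matching y values: none (0 points).
  x = 13: rhs = 7, matching y values: 8, 11 (2 points).
  x = 14: rhs = 3, matching y values: none (0 points).
  x = 15: rhs = 7, matching y values: 8, 11 (2 points).
  x = 16: rhs = 6, matching y values: 5, 14 (2 points).
  x = 17: rhs = 6, matching y values: 5, 14 (2 points).
  x = 18: rhs = 13, matching y values: none (0 points).
Total affine count: 12.
Full point count |E(F_19)| = 12 + 1 = 13.
Hasse bound: |13 − (19+1)| = |-7| = 7 ≤ 2√19 ≈ 8.7178 ✓.


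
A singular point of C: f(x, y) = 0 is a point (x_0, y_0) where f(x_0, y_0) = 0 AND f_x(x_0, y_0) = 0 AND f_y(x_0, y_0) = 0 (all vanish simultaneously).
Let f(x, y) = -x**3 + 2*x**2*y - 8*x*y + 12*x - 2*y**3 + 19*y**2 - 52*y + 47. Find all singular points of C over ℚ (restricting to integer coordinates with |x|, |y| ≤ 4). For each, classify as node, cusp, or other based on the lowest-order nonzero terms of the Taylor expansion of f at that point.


Singular points: {(2, 3)}; classification: cusp.

Compute partial derivatives:
  f_x = -3*x**2 + 4*x*y - 8*y + 12.
  f_y = 2*x**2 - 8*x - 6*y**2 + 38*y - 52.
Scan x_0 ∈ {−4, ..., 4}. For each x_0, f_y(x_0, y) is a polynomial in y; find its integer roots y ∈ {−4, ..., 4}, then test f_x and f at those candidates.
  x = -4: f_y(-4, y) = -6*y**2 + 38*y + 12; no integer root y with |y| ≤ 4.
  x = -3: f_y(-3, y) = -6*y**2 + 38*y - 10; no integer root y with |y| ≤ 4.
  x = -2: f_y(-2, y) = -6*y**2 + 38*y - 28; no integer root y with |y| ≤ 4.
  x = -1: f_y(-1, y) = -6*y**2 + 38*y - 42; no integer root y with |y| ≤ 4.
  x = 0: f_y(0, y) = -6*y**2 + 38*y - 52; vanishes at y ∈ {2}. (0, 2): f_x = -4 ≠ 0.
  x = 1: f_y(1, y) = -6*y**2 + 38*y - 58; no integer root y with |y| ≤ 4.
  x = 2: f_y(2, y) = -6*y**2 + 38*y - 60; vanishes at y ∈ {3}. (2, 3): f_x = 0, f = 0 — SINGULAR.
  x = 3: f_y(3, y) = -6*y**2 + 38*y - 58; no integer root y with |y| ≤ 4.
  x = 4: f_y(4, y) = -6*y**2 + 38*y - 52; vanishes at y ∈ {2}. (4, 2): f_x = -20 ≠ 0.
Only singular point on the grid: (2, 3).
Classify: substitute x = 2 + u, y = 3 + v and expand: f = -u**3 + 2*u**2*v - 2*v**3 + v**2.
No constant or linear terms (consistent with a singular point). Quadratic part: v**2. Cubic part: -u**3 + 2*u**2*v - 2*v**3.
The quadratic part v**2 is a perfect square, so there is a single (double) tangent line v = 0, i.e. y = 3. Restricting the cubic part to that line (v = 0) leaves -u**3 ≠ 0, so f is not divisible by v and the branch is v² ≈ u**3 to lowest order — this is a cusp.
Classification: cusp.


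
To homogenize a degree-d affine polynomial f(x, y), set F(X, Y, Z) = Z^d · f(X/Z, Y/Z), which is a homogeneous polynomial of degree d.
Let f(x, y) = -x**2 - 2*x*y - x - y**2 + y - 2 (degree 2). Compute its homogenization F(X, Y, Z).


F(X, Y, Z) = -X**2 - 2*X*Y - X*Z - Y**2 + Y*Z - 2*Z**2

deg(f) = 2.
Substitute x = X/Z, y = Y/Z into f, then multiply by Z^2.
  monomial -1·x^2·y^0 ↦ -1·X^2·Y^0·Z^0.
  monomial -2·x^1·y^1 ↦ -2·X^1·Y^1·Z^0.
  monomial -1·x^1·y^0 ↦ -1·X^1·Y^0·Z^1.
  monomial -1·x^0·y^2 ↦ -1·X^0·Y^2·Z^0.
  monomial 1·x^0·y^1 ↦ 1·X^0·Y^1·Z^1.
  monomial -2·x^0·y^0 ↦ -2·X^0·Y^0·Z^2.
Collecting: F(X, Y, Z) = -X**2 - 2*X*Y - X*Z - Y**2 + Y*Z - 2*Z**2.


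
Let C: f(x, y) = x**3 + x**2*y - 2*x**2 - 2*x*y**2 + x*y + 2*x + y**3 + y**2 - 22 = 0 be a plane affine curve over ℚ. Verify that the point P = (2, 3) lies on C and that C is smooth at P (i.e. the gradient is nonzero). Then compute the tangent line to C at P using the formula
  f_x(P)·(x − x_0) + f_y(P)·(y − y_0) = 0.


Tangent line at P: 3*x + 15*y - 51 = 0.

Step 1: f(2, 3) = 0, so P lies on C.
Step 2: partial derivatives
  f_x(x, y) = 3*x**2 + 2*x*y - 4*x - 2*y**2 + y + 2, f_y(x, y) = x**2 - 4*x*y + x + 3*y**2 + 2*y.
  f_x(P) = 3, f_y(P) = 15 (gradient nonzero, so P is smooth).
Step 3: tangent line at P: 3·(x − 2) + 15·(y − 3) = 0.
Expanding: 3*x + 15*y - 51 = 0.


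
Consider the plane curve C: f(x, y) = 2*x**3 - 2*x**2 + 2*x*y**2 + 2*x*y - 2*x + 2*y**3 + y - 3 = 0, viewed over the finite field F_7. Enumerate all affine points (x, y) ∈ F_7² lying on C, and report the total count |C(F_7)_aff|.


Affine F_7-points: {(0, 1), (0, 5), (3, 1), (3, 5), (4, 3), (5, 1), (5, 3), (5, 5), (6, 3)}; count = 9.

For each of the 49 pairs (x, y) ∈ F_7², evaluate f(x, y) mod 7. Record the zeros.
  x = 0: [0↦4, 1↦0, 2↦1, 3↦5, 4↦3, 5↦0, 6↦1]  zeros at y ∈ {1, 5}
  x = 1: [0↦2, 1↦2, 2↦4, 3↦6, 4↦6, 5↦2, 6↦6]  zeros at y ∈ ∅
  x = 2: [0↦1, 1↦5, 2↦1, 3↦1, 4↦3, 5↦5, 6↦5]  zeros at y ∈ ∅
  x = 3: [0↦6, 1↦0, 2↦4, 3↦2, 4↦6, 5↦0, 6↦3]  zeros at y ∈ {1, 5}
  x = 4: [0↦1, 1↦6, 2↦4, 3↦0, 4↦6, 5↦6, 6↦5]  zeros at y ∈ {3}
  x = 5: [0↦5, 1↦0, 2↦6, 3↦0, 4↦1, 5↦0, 6↦2]  zeros at y ∈ {1, 3, 5}
  x = 6: [0↦2, 1↦1, 2↦1, 3↦0, 4↦3, 5↦1, 6↦6]  zeros at y ∈ {3}
Collecting zeros: affine points = {(0, 1), (0, 5), (3, 1), (3, 5), (4, 3), (5, 1), (5, 3), (5, 5), (6, 3)}.
Total count |C(F_7)_aff| = 9.


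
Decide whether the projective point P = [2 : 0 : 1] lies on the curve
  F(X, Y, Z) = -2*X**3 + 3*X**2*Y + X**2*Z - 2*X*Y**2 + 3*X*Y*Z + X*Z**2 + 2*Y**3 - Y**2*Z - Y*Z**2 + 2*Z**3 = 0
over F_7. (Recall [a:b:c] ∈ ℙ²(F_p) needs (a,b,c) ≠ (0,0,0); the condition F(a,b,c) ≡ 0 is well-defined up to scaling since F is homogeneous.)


F(2,0,1) ≡ 6 (mod 7); P is NOT on the curve.

Evaluate F(2, 0, 1) term-by-term (mod 7).
  -2*X**3 ↦ -2·8·1·1 = -16
  3*X**2*Y ↦ 3·4·0·1 = 0
  X**2*Z ↦ 1·4·1·1 = 4
  -2*X*Y**2 ↦ -2·2·0·1 = 0
  3*X*Y*Z ↦ 3·2·0·1 = 0
  X*Z**2 ↦ 1·2·1·1 = 2
  2*Y**3 ↦ 2·1·0·1 = 0
  -Y**2*Z ↦ -1·1·0·1 = 0
  -Y*Z**2 ↦ -1·1·0·1 = 0
  2*Z**3 ↦ 2·1·1·1 = 2
Sum: F(2, 0, 1) = (-16) + (0) + (4) + (0) + (0) + (2) + (0) + (0) + (0) + (2) = -8.
Reducing mod 7: -8 ≡ 6 (mod 7).
Since F(a, b, c) ≡ 6 ≠ 0 (mod 7), P does NOT lie on the curve.


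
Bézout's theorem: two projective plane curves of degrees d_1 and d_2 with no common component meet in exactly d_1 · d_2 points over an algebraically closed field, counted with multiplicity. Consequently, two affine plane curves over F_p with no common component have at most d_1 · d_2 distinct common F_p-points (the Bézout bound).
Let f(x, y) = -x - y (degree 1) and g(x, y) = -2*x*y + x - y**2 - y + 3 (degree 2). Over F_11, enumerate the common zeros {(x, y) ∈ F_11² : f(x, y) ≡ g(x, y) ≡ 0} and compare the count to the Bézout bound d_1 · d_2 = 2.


Common zeros: {(2, 9), (7, 4)}; count = 2; Bézout bound = 2.

deg(f) = 1, deg(g) = 2, so Bézout bound = 2.
Scan x ∈ F_11. For each x, list the y ∈ F_11 with f(x, y) ≡ 0 and those with g(x, y) ≡ 0 (mod 11); the common zeros in that column are the intersection.
  x = 0: f ≡ 0 at y ∈ {0}; g ≡ 0 at y ∈ ∅; common: ∅.
  x = 1: f ≡ 0 at y ∈ {10}; g ≡ 0 at y ∈ {1, 7}; common: ∅.
  x = 2: f ≡ 0 at y ∈ {9}; g ≡ 0 at y ∈ {8, 9}; common: {9}.
  x = 3: f ≡ 0 at y ∈ {8}; g ≡ 0 at y ∈ ∅; common: ∅.
  x = 4: f ≡ 0 at y ∈ {7}; g ≡ 0 at y ∈ ∅; common: ∅.
  x = 5: f ≡ 0 at y ∈ {6}; g ≡ 0 at y ∈ ∅; common: ∅.
  x = 6: f ≡ 0 at y ∈ {5}; g ≡ 0 at y ∈ ∅; common: ∅.
  x = 7: f ≡ 0 at y ∈ {4}; g ≡ 0 at y ∈ {3, 4}; common: {4}.
  x = 8: f ≡ 0 at y ∈ {3}; g ≡ 0 at y ∈ {0, 5}; common: ∅.
  x = 9: f ≡ 0 at y ∈ {2}; g ≡ 0 at y ∈ ∅; common: ∅.
  x = 10: f ≡ 0 at y ∈ {1}; g ≡ 0 at y ∈ {2, 10}; common: ∅.
Collecting: common zeros = {(2, 9), (7, 4)}, so the count is 2.
Comparison with the Bézout bound: 2 ≤ 2 = deg(f)·deg(g), as expected for curves with no common component (the bound is attained).


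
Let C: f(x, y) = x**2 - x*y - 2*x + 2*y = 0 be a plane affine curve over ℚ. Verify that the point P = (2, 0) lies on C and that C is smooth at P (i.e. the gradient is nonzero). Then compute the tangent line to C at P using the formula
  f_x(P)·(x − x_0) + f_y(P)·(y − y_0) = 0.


Tangent line at P: 2*x - 4 = 0.

Step 1: f(2, 0) = 0, so P lies on C.
Step 2: partial derivatives
  f_x(x, y) = 2*x - y - 2, f_y(x, y) = 2 - x.
  f_x(P) = 2, f_y(P) = 0 (gradient nonzero, so P is smooth).
Step 3: tangent line at P: 2·(x − 2) + 0·(y − 0) = 0.
Expanding: 2*x - 4 = 0.


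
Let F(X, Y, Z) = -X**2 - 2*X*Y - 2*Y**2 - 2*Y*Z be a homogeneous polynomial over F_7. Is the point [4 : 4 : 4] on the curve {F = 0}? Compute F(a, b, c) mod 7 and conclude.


F(4,4,4) ≡ 0 (mod 7); P is on the curve.

Evaluate F(4, 4, 4) term-by-term (mod 7).
  -X**2 ↦ -1·16·1·1 = -16
  -2*X*Y ↦ -2·4·4·1 = -32
  -2*Y**2 ↦ -2·1·16·1 = -32
  -2*Y*Z ↦ -2·1·4·4 = -32
Sum: F(4, 4, 4) = (-16) + (-32) + (-32) + (-32) = -112.
Reducing mod 7: -112 ≡ 0 (mod 7).
Since F(a, b, c) ≡ 0 (mod 7), P lies on the curve.


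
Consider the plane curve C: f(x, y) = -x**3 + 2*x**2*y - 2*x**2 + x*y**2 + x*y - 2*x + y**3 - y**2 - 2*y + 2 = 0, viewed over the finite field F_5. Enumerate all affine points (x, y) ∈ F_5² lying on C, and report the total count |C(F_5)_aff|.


Affine F_5-points: {(0, 1), (1, 4), (2, 2), (3, 2)}; count = 4.

For each of the 25 pairs (x, y) ∈ F_5², evaluate f(x, y) mod 5. Record the zeros.
  x = 0: [0↦2, 1↦0, 2↦2, 3↦4, 4↦2]  zeros at y ∈ {1}
  x = 1: [0↦2, 1↦4, 2↦2, 3↦2, 4↦0]  zeros at y ∈ {4}
  x = 2: [0↦2, 1↦2, 2↦0, 3↦2, 4↦4]  zeros at y ∈ {2}
  x = 3: [0↦1, 1↦3, 2↦0, 3↦3, 4↦3]  zeros at y ∈ {2}
  x = 4: [0↦3, 1↦1, 2↦1, 3↦4, 4↦1]  zeros at y ∈ ∅
Collecting zeros: affine points = {(0, 1), (1, 4), (2, 2), (3, 2)}.
Total count |C(F_5)_aff| = 4.


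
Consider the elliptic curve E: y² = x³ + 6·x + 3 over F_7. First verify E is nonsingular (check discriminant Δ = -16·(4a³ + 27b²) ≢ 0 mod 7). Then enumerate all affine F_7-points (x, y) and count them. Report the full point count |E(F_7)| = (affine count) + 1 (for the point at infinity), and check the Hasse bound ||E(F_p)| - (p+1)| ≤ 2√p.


Affine points = {(2, 3), (2, 4), (4, 0), (5, 2), (5, 5)}; affine count = 5; |E(F_7)| = 6.

Discriminant check: Δ ∝ 4a³ + 27b² = 4·6³ + 27·3² = 4·216 + 27·9 ≡ 1 (mod 7). Nonzero ⇒ E is nonsingular.
For each x ∈ F_7, compute rhs = x³ + 6·x + 3 mod 7, then count y ∈ F_7 with y² ≡ rhs.
  x = 0: rhs = 3, matching y values: none (0 points).
  x = 1: rhs = 3, matching y values: none (0 points).
  x = 2: rhs = 2, matching y values: 3, 4 (2 points).
  x = 3: rhs = 6, matching y values: none (0 points).
  x = 4: rhs = 0, matching y values: 0 (1 points).
  x = 5: rhs = 4, matching y values: 2, 5 (2 points).
  x = 6: rhs = 3, matching y values: none (0 points).
Total affine count: 5.
Full point count |E(F_7)| = 5 + 1 = 6.
Hasse bound: |6 − (7+1)| = |-2| = 2 ≤ 2√7 ≈ 5.2915 ✓.


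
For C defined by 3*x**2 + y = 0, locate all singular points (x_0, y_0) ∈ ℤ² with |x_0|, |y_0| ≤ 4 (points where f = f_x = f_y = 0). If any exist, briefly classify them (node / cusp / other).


No singular points in the scanned grid; C is smooth there.

Compute partial derivatives:
  f_x = 6*x.
  f_y = 1.
f_y = 1 is a nonzero constant, so f_y never vanishes: no point (x, y) can satisfy f = f_x = f_y = 0. In particular no (x, y) ∈ {−4, ..., 4}² is singular; the curve is smooth.


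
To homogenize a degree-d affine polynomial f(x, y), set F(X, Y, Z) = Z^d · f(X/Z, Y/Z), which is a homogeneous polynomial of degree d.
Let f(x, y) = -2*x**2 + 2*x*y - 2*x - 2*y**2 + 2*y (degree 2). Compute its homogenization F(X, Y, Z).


F(X, Y, Z) = -2*X**2 + 2*X*Y - 2*X*Z - 2*Y**2 + 2*Y*Z

deg(f) = 2.
Substitute x = X/Z, y = Y/Z into f, then multiply by Z^2.
  monomial -2·x^2·y^0 ↦ -2·X^2·Y^0·Z^0.
  monomial 2·x^1·y^1 ↦ 2·X^1·Y^1·Z^0.
  monomial -2·x^1·y^0 ↦ -2·X^1·Y^0·Z^1.
  monomial -2·x^0·y^2 ↦ -2·X^0·Y^2·Z^0.
  monomial 2·x^0·y^1 ↦ 2·X^0·Y^1·Z^1.
Collecting: F(X, Y, Z) = -2*X**2 + 2*X*Y - 2*X*Z - 2*Y**2 + 2*Y*Z.


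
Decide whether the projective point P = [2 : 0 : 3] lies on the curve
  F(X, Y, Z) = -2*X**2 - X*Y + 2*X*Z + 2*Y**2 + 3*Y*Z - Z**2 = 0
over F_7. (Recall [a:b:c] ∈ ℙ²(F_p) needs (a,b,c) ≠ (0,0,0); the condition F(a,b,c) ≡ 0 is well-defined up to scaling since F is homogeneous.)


F(2,0,3) ≡ 2 (mod 7); P is NOT on the curve.

Evaluate F(2, 0, 3) term-by-term (mod 7).
  -2*X**2 ↦ -2·4·1·1 = -8
  -X*Y ↦ -1·2·0·1 = 0
  2*X*Z ↦ 2·2·1·3 = 12
  2*Y**2 ↦ 2·1·0·1 = 0
  3*Y*Z ↦ 3·1·0·3 = 0
  -Z**2 ↦ -1·1·1·9 = -9
Sum: F(2, 0, 3) = (-8) + (0) + (12) + (0) + (0) + (-9) = -5.
Reducing mod 7: -5 ≡ 2 (mod 7).
Since F(a, b, c) ≡ 2 ≠ 0 (mod 7), P does NOT lie on the curve.


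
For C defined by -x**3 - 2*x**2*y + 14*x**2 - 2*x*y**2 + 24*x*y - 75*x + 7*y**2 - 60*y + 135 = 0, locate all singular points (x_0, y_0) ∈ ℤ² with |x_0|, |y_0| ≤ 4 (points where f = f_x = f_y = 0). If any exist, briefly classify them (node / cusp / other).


Singular points: {(3, 3)}; classification: node.

Compute partial derivatives:
  f_x = -3*x**2 - 4*x*y + 28*x - 2*y**2 + 24*y - 75.
  f_y = -2*x**2 - 4*x*y + 24*x + 14*y - 60.
Scan x_0 ∈ {−4, ..., 4}. For each x_0, f_y(x_0, y) is a polynomial in y; find its integer roots y ∈ {−4, ..., 4}, then test f_x and f at those candidates.
  x = -4: f_y(-4, y) = 30*y - 188; no integer root y with |y| ≤ 4.
  x = -3: f_y(-3, y) = 26*y - 150; no integer root y with |y| ≤ 4.
  x = -2: f_y(-2, y) = 22*y - 116; no integer root y with |y| ≤ 4.
  x = -1: f_y(-1, y) = 18*y - 86; no integer root y with |y| ≤ 4.
  x = 0: f_y(0, y) = 14*y - 60; no integer root y with |y| ≤ 4.
  x = 1: f_y(1, y) = 10*y - 38; no integer root y with |y| ≤ 4.
  x = 2: f_y(2, y) = 6*y - 20; no integer root y with |y| ≤ 4.
  x = 3: f_y(3, y) = 2*y - 6; vanishes at y ∈ {3}. (3, 3): f_x = 0, f = 0 — SINGULAR.
  x = 4: f_y(4, y) = 4 - 2*y; vanishes at y ∈ {2}. (4, 2): f_x = -3 ≠ 0.
Only singular point on the grid: (3, 3).
Classify: substitute x = 3 + u, y = 3 + v and expand: f = -u**3 - 2*u**2*v - u**2 - 2*u*v**2 + v**2.
No constant or linear terms (consistent with a singular point). Quadratic part: -u**2 + v**2. Cubic part: -u**3 - 2*u**2*v - 2*u*v**2.
The quadratic part v**2 - u**2 = (v − u)(v + u) splits into two distinct linear factors, so there are two distinct tangent lines y − 3 = ±(x − 3) — this is a node (ordinary double point).
Classification: node.


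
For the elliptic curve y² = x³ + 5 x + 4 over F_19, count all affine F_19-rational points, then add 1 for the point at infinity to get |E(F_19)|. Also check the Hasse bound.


Affine points = {(0, 2), (0, 17), (8, 9), (8, 10), (10, 3), (10, 16), (12, 5), (12, 14), (13, 9), (13, 10), (14, 5), (14, 14), (16, 0), (17, 9), (17, 10), (18, 6), (18, 13)}; affine count = 17; |E(F_19)| = 18.

Discriminant check: Δ ∝ 4a³ + 27b² = 4·5³ + 27·4² = 4·125 + 27·16 ≡ 1 (mod 19). Nonzero ⇒ E is nonsingular.
For each x ∈ F_19, compute rhs = x³ + 5·x + 4 mod 19, then count y ∈ F_19 with y² ≡ rhs.
  x = 0: rhs = 4, matching y values: 2, 17 (2 points).
  x = 1: rhs = 10, matching y values: none (0 points).
  x = 2: rhs = 3, matching y values: none (0 points).
  x = 3: rhs = 8, matching y values: none (0 points).
  x = 4: rhs = 12, matching y values: none (0 points).
  x = 5: rhs = 2, matching y values: none (0 points).
  x = 6: rhs = 3, matching y values: none (0 points).
  x = 7: rhs = 2, matching y values: none (0 points).
  x = 8: rhs = 5, matching y values: 9, 10 (2 points).
  x = 9: rhs = 18, matching y values: none (0 points).
  x = 10: rhs = 9, matching y values: 3, 16 (2 points).
  x = 11: rhs = 3, matching y values: none (0 points).
  x = 12: rhs = 6, matching y values: 5, 14 (2 points).
  x = 13: rhs = 5, matching y values: 9, 10 (2 points).
  x = 14: rhs = 6, matching y values: 5, 14 (2 points).
  x = 15: rhs = 15, matching y values: none (0 points).
  x = 16: rhs = 0, matching y values: 0 (1 points).
  x = 17: rhs = 5, matching y values: 9, 10 (2 points).
  x = 18: rhs = 17, matching y values: 6, 13 (2 points).
Total affine count: 17.
Full point count |E(F_19)| = 17 + 1 = 18.
Hasse bound: |18 − (19+1)| = |-2| = 2 ≤ 2√19 ≈ 8.7178 ✓.


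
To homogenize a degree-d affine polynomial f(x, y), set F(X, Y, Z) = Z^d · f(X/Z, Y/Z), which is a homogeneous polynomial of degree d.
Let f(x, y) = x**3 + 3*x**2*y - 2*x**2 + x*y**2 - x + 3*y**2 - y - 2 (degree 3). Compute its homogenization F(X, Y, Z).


F(X, Y, Z) = X**3 + 3*X**2*Y - 2*X**2*Z + X*Y**2 - X*Z**2 + 3*Y**2*Z - Y*Z**2 - 2*Z**3

deg(f) = 3.
Substitute x = X/Z, y = Y/Z into f, then multiply by Z^3.
  monomial 1·x^3·y^0 ↦ 1·X^3·Y^0·Z^0.
  monomial 3·x^2·y^1 ↦ 3·X^2·Y^1·Z^0.
  monomial -2·x^2·y^0 ↦ -2·X^2·Y^0·Z^1.
  monomial 1·x^1·y^2 ↦ 1·X^1·Y^2·Z^0.
  monomial -1·x^1·y^0 ↦ -1·X^1·Y^0·Z^2.
  monomial 3·x^0·y^2 ↦ 3·X^0·Y^2·Z^1.
  monomial -1·x^0·y^1 ↦ -1·X^0·Y^1·Z^2.
  monomial -2·x^0·y^0 ↦ -2·X^0·Y^0·Z^3.
Collecting: F(X, Y, Z) = X**3 + 3*X**2*Y - 2*X**2*Z + X*Y**2 - X*Z**2 + 3*Y**2*Z - Y*Z**2 - 2*Z**3.


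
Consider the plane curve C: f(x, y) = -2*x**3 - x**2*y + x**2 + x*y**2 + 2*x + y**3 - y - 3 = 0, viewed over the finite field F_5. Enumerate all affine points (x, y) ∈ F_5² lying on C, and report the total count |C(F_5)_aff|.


Affine F_5-points: {(1, 4), (2, 2), (2, 4), (3, 4), (4, 3)}; count = 5.

For each of the 25 pairs (x, y) ∈ F_5², evaluate f(x, y) mod 5. Record the zeros.
  x = 0: [0↦2, 1↦2, 2↦3, 3↦1, 4↦2]  zeros at y ∈ ∅
  x = 1: [0↦3, 1↦3, 2↦1, 3↦3, 4↦0]  zeros at y ∈ {4}
  x = 2: [0↦4, 1↦2, 2↦0, 3↦4, 4↦0]  zeros at y ∈ {2, 4}
  x = 3: [0↦3, 1↦2, 2↦3, 3↦2, 4↦0]  zeros at y ∈ {4}
  x = 4: [0↦3, 1↦1, 2↦3, 3↦0, 4↦3]  zeros at y ∈ {3}
Collecting zeros: affine points = {(1, 4), (2, 2), (2, 4), (3, 4), (4, 3)}.
Total count |C(F_5)_aff| = 5.


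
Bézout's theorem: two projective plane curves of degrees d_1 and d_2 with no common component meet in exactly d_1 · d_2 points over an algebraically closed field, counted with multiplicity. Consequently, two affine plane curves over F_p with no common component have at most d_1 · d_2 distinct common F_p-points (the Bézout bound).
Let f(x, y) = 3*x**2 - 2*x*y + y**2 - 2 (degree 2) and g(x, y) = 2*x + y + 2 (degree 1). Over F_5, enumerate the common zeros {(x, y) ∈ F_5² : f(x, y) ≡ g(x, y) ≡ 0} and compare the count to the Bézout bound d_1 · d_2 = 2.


Common zeros: {(1, 1), (2, 4)}; count = 2; Bézout bound = 2.

deg(f) = 2, deg(g) = 1, so Bézout bound = 2.
Scan x ∈ F_5. For each x, list the y ∈ F_5 with f(x, y) ≡ 0 and those with g(x, y) ≡ 0 (mod 5); the common zeros in that column are the intersection.
  x = 0: f ≡ 0 at y ∈ ∅; g ≡ 0 at y ∈ {3}; common: ∅.
  x = 1: f ≡ 0 at y ∈ {1}; g ≡ 0 at y ∈ {1}; common: {1}.
  x = 2: f ≡ 0 at y ∈ {0, 4}; g ≡ 0 at y ∈ {4}; common: {4}.
  x = 3: f ≡ 0 at y ∈ {0, 1}; g ≡ 0 at y ∈ {2}; common: ∅.
  x = 4: f ≡ 0 at y ∈ {4}; g ≡ 0 at y ∈ {0}; common: ∅.
Collecting: common zeros = {(1, 1), (2, 4)}, so the count is 2.
Comparison with the Bézout bound: 2 ≤ 2 = deg(f)·deg(g), as expected for curves with no common component (the bound is attained).


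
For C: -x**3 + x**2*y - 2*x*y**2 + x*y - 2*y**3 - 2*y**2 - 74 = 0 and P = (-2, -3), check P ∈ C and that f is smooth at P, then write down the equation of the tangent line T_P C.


Tangent line at P: -21*x - 64*y - 234 = 0.

Step 1: f(-2, -3) = 0, so P lies on C.
Step 2: partial derivatives
  f_x(x, y) = -3*x**2 + 2*x*y - 2*y**2 + y, f_y(x, y) = x**2 - 4*x*y + x - 6*y**2 - 4*y.
  f_x(P) = -21, f_y(P) = -64 (gradient nonzero, so P is smooth).
Step 3: tangent line at P: -21·(x − -2) + -64·(y − -3) = 0.
Expanding: -21*x - 64*y - 234 = 0.


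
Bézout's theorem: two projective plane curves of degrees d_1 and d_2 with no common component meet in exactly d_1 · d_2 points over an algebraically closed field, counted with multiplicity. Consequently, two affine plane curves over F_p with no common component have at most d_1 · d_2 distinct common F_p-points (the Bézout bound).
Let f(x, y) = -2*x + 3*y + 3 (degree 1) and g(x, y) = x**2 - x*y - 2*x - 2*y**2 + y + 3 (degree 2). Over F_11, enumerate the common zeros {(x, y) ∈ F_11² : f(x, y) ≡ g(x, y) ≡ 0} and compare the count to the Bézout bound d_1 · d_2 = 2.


Common zeros: {(0, 10), (2, 4)}; count = 2; Bézout bound = 2.

deg(f) = 1, deg(g) = 2, so Bézout bound = 2.
Scan x ∈ F_11. For each x, list the y ∈ F_11 with f(x, y) ≡ 0 and those with g(x, y) ≡ 0 (mod 11); the common zeros in that column are the intersection.
  x = 0: f ≡ 0 at y ∈ {10}; g ≡ 0 at y ∈ {7, 10}; common: {10}.
  x = 1: f ≡ 0 at y ∈ {7}; g ≡ 0 at y ∈ {1, 10}; common: ∅.
  x = 2: f ≡ 0 at y ∈ {4}; g ≡ 0 at y ∈ {1, 4}; common: {4}.
  x = 3: f ≡ 0 at y ∈ {1}; g ≡ 0 at y ∈ ∅; common: ∅.
  x = 4: f ≡ 0 at y ∈ {9}; g ≡ 0 at y ∈ {0, 4}; common: ∅.
  x = 5: f ≡ 0 at y ∈ {6}; g ≡ 0 at y ∈ ∅; common: ∅.
  x = 6: f ≡ 0 at y ∈ {3}; g ≡ 0 at y ∈ ∅; common: ∅.
  x = 7: f ≡ 0 at y ∈ {0}; g ≡ 0 at y ∈ ∅; common: ∅.
  x = 8: f ≡ 0 at y ∈ {8}; g ≡ 0 at y ∈ ∅; common: ∅.
  x = 9: f ≡ 0 at y ∈ {5}; g ≡ 0 at y ∈ {0, 7}; common: ∅.
  x = 10: f ≡ 0 at y ∈ {2}; g ≡ 0 at y ∈ ∅; common: ∅.
Collecting: common zeros = {(0, 10), (2, 4)}, so the count is 2.
Comparison with the Bézout bound: 2 ≤ 2 = deg(f)·deg(g), as expected for curves with no common component (the bound is attained).


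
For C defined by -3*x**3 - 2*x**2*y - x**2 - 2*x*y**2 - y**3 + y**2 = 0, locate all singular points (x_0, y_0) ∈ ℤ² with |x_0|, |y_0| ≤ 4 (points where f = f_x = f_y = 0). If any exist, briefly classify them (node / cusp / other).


Singular points: {(0, 0)}; classification: node.

Compute partial derivatives:
  f_x = -9*x**2 - 4*x*y - 2*x - 2*y**2.
  f_y = -2*x**2 - 4*x*y - 3*y**2 + 2*y.
Scan x_0 ∈ {−4, ..., 4}. For each x_0, f_y(x_0, y) is a polynomial in y; find its integer roots y ∈ {−4, ..., 4}, then test f_x and f at those candidates.
  x = -4: f_y(-4, y) = -3*y**2 + 18*y - 32; no integer root y with |y| ≤ 4.
  x = -3: f_y(-3, y) = -3*y**2 + 14*y - 18; no integer root y with |y| ≤ 4.
  x = -2: f_y(-2, y) = -3*y**2 + 10*y - 8; vanishes at y ∈ {2}. (-2, 2): f_x = -24 ≠ 0.
  x = -1: f_y(-1, y) = -3*y**2 + 6*y - 2; no integer root y with |y| ≤ 4.
  x = 0: f_y(0, y) = -3*y**2 + 2*y; vanishes at y ∈ {0}. (0, 0): f_x = 0, f = 0 — SINGULAR.
  x = 1: f_y(1, y) = -3*y**2 - 2*y - 2; no integer root y with |y| ≤ 4.
  x = 2: f_y(2, y) = -3*y**2 - 6*y - 8; no integer root y with |y| ≤ 4.
  x = 3: f_y(3, y) = -3*y**2 - 10*y - 18; no integer root y with |y| ≤ 4.
  x = 4: f_y(4, y) = -3*y**2 - 14*y - 32; no integer root y with |y| ≤ 4.
Only singular point on the grid: (0, 0).
Classify: substitute x = 0 + u, y = 0 + v and expand: f = -3*u**3 - 2*u**2*v - u**2 - 2*u*v**2 - v**3 + v**2.
No constant or linear terms (consistent with a singular point). Quadratic part: -u**2 + v**2. Cubic part: -3*u**3 - 2*u**2*v - 2*u*v**2 - v**3.
The quadratic part v**2 - u**2 = (v − u)(v + u) splits into two distinct linear factors, so there are two distinct tangent lines y − 0 = ±(x − 0) — this is a node (ordinary double point).
Classification: node.


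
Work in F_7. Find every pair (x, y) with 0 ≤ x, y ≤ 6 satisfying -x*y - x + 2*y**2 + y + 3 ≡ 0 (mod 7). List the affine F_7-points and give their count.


Affine F_7-points: {(2, 2), (3, 0), (3, 1), (5, 4), (5, 5), (6, 3)}; count = 6.

For each of the 49 pairs (x, y) ∈ F_7², evaluate f(x, y) mod 7. Record the zeros.
  x = 0: [0↦3, 1↦6, 2↦6, 3↦3, 4↦4, 5↦2, 6↦4]  zeros at y ∈ ∅
  x = 1: [0↦2, 1↦4, 2↦3, 3↦6, 4↦6, 5↦3, 6↦4]  zeros at y ∈ ∅
  x = 2: [0↦1, 1↦2, 2↦0, 3↦2, 4↦1, 5↦4, 6↦4]  zeros at y ∈ {2}
  x = 3: [0↦0, 1↦0, 2↦4, 3↦5, 4↦3, 5↦5, 6↦4]  zeros at y ∈ {0, 1}
  x = 4: [0↦6, 1↦5, 2↦1, 3↦1, 4↦5, 5↦6, 6↦4]  zeros at y ∈ ∅
  x = 5: [0↦5, 1↦3, 2↦5, 3↦4, 4↦0, 5↦0, 6↦4]  zeros at y ∈ {4, 5}
  x = 6: [0↦4, 1↦1, 2↦2, 3↦0, 4↦2, 5↦1, 6↦4]  zeros at y ∈ {3}
Collecting zeros: affine points = {(2, 2), (3, 0), (3, 1), (5, 4), (5, 5), (6, 3)}.
Total count |C(F_7)_aff| = 6.


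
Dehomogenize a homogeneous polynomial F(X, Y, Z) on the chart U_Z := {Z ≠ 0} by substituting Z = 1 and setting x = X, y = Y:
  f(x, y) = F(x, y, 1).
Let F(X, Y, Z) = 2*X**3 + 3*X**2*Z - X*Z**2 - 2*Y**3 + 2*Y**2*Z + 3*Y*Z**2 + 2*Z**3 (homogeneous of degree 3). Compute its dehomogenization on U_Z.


f(x, y) = 2*x**3 + 3*x**2 - x - 2*y**3 + 2*y**2 + 3*y + 2

On U_Z we set Z = 1. Each monomial c·X^i·Y^j·Z^k in F becomes c·x^i·y^j·1^k = c·x^i·y^j.
Substituting Z = 1: F(X, Y, 1) = 2*x**3 + 3*x**2 - x - 2*y**3 + 2*y**2 + 3*y + 2.
Note: deg(f) ≤ deg(F) = 3; strict inequality happens when F is divisible by Z (lost terms).
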